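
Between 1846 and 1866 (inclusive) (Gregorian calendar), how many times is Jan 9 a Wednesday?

3

Track Jan 9's weekday year by year (advancing +1, or +2 across a Feb 29):
  1846: Fri  1847: Sat (+1)  1848: Sun (+1)  1849: Tue (+2)  1850: Wed (+1) ✓
  1851: Thu (+1)  1852: Fri (+1)  1853: Sun (+2)  1854: Mon (+1)  1855: Tue (+1)
  1856: Wed (+1) ✓  1857: Fri (+2)  1858: Sat (+1)  1859: Sun (+1)  1860: Mon (+1)
  1861: Wed (+2) ✓  1862: Thu (+1)  1863: Fri (+1)  1864: Sat (+1)  1865: Mon (+2)
  1866: Tue (+1)
Wednesday years: 1850, 1856, 1861 — 3 in total.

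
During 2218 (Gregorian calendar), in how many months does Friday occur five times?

A month of length L has five Fridays iff its first Friday is on day ≤ L−28 (so day 1–3 in a 31-day month, 1–2 in a 30-day month, day 1 in a leap February).
Checking each month of 2218: Jan starts Thu (31d) ✓; Feb starts Sun (28d); Mar starts Sun (31d); Apr starts Wed (30d); May starts Fri (31d) ✓; Jun starts Mon (30d); Jul starts Wed (31d) ✓; Aug starts Sat (31d); Sep starts Tue (30d); Oct starts Thu (31d) ✓; Nov starts Sun (30d); Dec starts Tue (31d).
Five-Friday months: January, May, July, October → 4.

4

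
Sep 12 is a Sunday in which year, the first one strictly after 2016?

2021

From one year to the next, a fixed date's weekday advances by 1, or by 2 when a Feb 29 lies between the two dates.
2016: September 12 is Monday.
2017: Tuesday (+1)
2018: Wednesday (+1)
2019: Thursday (+1)
2020: Saturday (+2)
2021: Sunday (+1)
Sep 12 falls on a Sunday in 2021.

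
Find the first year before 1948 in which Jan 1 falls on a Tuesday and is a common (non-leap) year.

1946

Jan 1 advances by 2 weekdays after a leap year and by 1 after a common year.
1948: Jan 1 is Thursday (leap).
1947: Wednesday
1946: Tuesday
1946 begins on a Tuesday and is a common year.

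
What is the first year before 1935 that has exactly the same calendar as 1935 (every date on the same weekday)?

1929

Two years share a calendar iff Jan 1 falls on the same weekday and both are leap or both are common. 1935: Jan 1 is Tuesday, common year.
1934: Jan 1 Monday, common
1933: Jan 1 Sunday, common
1932: Jan 1 Friday, leap
1931: Jan 1 Thursday, common
1930: Jan 1 Wednesday, common
1929: Jan 1 Tuesday, common
1929 matches on both conditions.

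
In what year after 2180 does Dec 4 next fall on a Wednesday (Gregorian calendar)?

From one year to the next, a fixed date's weekday advances by 1, or by 2 when a Feb 29 lies between the two dates.
2180: December 4 is Monday.
2181: Tuesday (+1)
2182: Wednesday (+1)
Dec 4 falls on a Wednesday in 2182.

2182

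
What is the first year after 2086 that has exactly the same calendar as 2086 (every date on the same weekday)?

2097

Two years share a calendar iff Jan 1 falls on the same weekday and both are leap or both are common. 2086: Jan 1 is Tuesday, common year.
2087: Jan 1 Wednesday, common
2088: Jan 1 Thursday, leap
2089: Jan 1 Saturday, common
2090: Jan 1 Sunday, common
2091: Jan 1 Monday, common
2092: Jan 1 Tuesday, leap
2093: Jan 1 Thursday, common
2094: Jan 1 Friday, common
2095: Jan 1 Saturday, common
2096: Jan 1 Sunday, leap
2097: Jan 1 Tuesday, common
2097 matches on both conditions.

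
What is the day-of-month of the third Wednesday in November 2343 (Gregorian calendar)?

November 1, 2343 is a Monday, so the first Wednesday is the 3rd.
The third Wednesday is 3 + 14 = 17.

17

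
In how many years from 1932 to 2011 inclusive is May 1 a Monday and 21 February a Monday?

Check each year's weekday for May 1 and 21 February:
  1932: Sun/Sun  1933: Mon/Tue  1934: Tue/Wed  1935: Wed/Thu  1936: Fri/Fri  1937: Sat/Sun  1938: Sun/Mon  1939: Mon/Tue  1940: Wed/Wed  1941: Thu/Fri  1942: Fri/Sat  1943: Sat/Sun  1944: Mon/Mon ✓  1945: Tue/Wed  …(52 more)…  1998: Fri/Sat  1999: Sat/Sun  2000: Mon/Mon ✓  2001: Tue/Wed  2002: Wed/Thu  2003: Thu/Fri  2004: Sat/Sat  2005: Sun/Mon  2006: Mon/Tue  2007: Tue/Wed  2008: Thu/Thu  2009: Fri/Sat  2010: Sat/Sun  2011: Sun/Mon
Both conditions hold in: 1944, 1972, 2000 — 3.

3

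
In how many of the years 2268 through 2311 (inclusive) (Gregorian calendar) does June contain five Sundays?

11

June has 30 days; it has five Sundays when Sunday falls among the first (month-length − 28) days — i.e. when June 1 is one of Sunday/Saturday.
June 1 by year: 2268:Mon 2269:Tue 2270:Wed 2271:Thu 2272:Sat✓ 2273:Sun✓ 2274:Mon 2275:Tue 2276:Thu 2277:Fri 2278:Sat✓ 2279:Sun✓ 2280:Tue 2281:Wed 2282:Thu …(14 more)… 2297:Tue 2298:Wed 2299:Thu 2300:Fri 2301:Sat✓ 2302:Sun✓ 2303:Mon 2304:Wed 2305:Thu 2306:Fri 2307:Sat✓ 2308:Mon 2309:Tue 2310:Wed 2311:Thu
Years with five Sundays: 2272, 2273, 2278, 2279, 2284, 2289, 2290, 2295, 2301, 2302, 2307 → 11.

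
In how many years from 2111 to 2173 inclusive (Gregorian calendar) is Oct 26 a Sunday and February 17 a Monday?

6

Check each year's weekday for Oct 26 and February 17:
  2111: Mon/Tue  2112: Wed/Wed  2113: Thu/Fri  2114: Fri/Sat  2115: Sat/Sun  2116: Mon/Mon  2117: Tue/Wed  2118: Wed/Thu  2119: Thu/Fri  2120: Sat/Sat  2121: Sun/Mon ✓  2122: Mon/Tue  2123: Tue/Wed  2124: Thu/Thu  …(35 more)…  2160: Sun/Sun  2161: Mon/Tue  2162: Tue/Wed  2163: Wed/Thu  2164: Fri/Fri  2165: Sat/Sun  2166: Sun/Mon ✓  2167: Mon/Tue  2168: Wed/Wed  2169: Thu/Fri  2170: Fri/Sat  2171: Sat/Sun  2172: Mon/Mon  2173: Tue/Wed
Both conditions hold in: 2121, 2127, 2138, 2149, 2155, 2166 — 6.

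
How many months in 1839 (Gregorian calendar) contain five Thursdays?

4

A month of length L has five Thursdays iff its first Thursday is on day ≤ L−28 (so day 1–3 in a 31-day month, 1–2 in a 30-day month, day 1 in a leap February).
Checking each month of 1839: Jan starts Tue (31d) ✓; Feb starts Fri (28d); Mar starts Fri (31d); Apr starts Mon (30d); May starts Wed (31d) ✓; Jun starts Sat (30d); Jul starts Mon (31d); Aug starts Thu (31d) ✓; Sep starts Sun (30d); Oct starts Tue (31d) ✓; Nov starts Fri (30d); Dec starts Sun (31d).
Five-Thursday months: January, May, August, October → 4.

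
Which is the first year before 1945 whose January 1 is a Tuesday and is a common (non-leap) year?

1935

Jan 1 advances by 2 weekdays after a leap year and by 1 after a common year.
1945: Jan 1 is Monday.
1944: Saturday (leap)
1943: Friday
1942: Thursday
1941: Wednesday
1940: Monday (leap)
1939: Sunday
1938: Saturday
1937: Friday
1936: Wednesday (leap)
1935: Tuesday
1935 begins on a Tuesday and is a common year.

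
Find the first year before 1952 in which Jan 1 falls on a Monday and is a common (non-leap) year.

Jan 1 advances by 2 weekdays after a leap year and by 1 after a common year.
1952: Jan 1 is Tuesday (leap).
1951: Monday
1951 begins on a Monday and is a common year.

1951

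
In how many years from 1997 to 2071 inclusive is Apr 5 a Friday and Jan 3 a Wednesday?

Check each year's weekday for Apr 5 and Jan 3:
  1997: Sat/Fri  1998: Sun/Sat  1999: Mon/Sun  2000: Wed/Mon  2001: Thu/Wed  2002: Fri/Thu  2003: Sat/Fri  2004: Mon/Sat  2005: Tue/Mon  2006: Wed/Tue  2007: Thu/Wed  2008: Sat/Thu  2009: Sun/Sat  2010: Mon/Sun  …(47 more)…  2058: Fri/Thu  2059: Sat/Fri  2060: Mon/Sat  2061: Tue/Mon  2062: Wed/Tue  2063: Thu/Wed  2064: Sat/Thu  2065: Sun/Sat  2066: Mon/Sun  2067: Tue/Mon  2068: Thu/Tue  2069: Fri/Thu  2070: Sat/Fri  2071: Sun/Sat
Both conditions hold in: 2024, 2052 — 2.

2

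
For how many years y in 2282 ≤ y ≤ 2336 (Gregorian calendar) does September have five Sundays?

17

September has 30 days; it has five Sundays when Sunday falls among the first (month-length − 28) days — i.e. when September 1 is one of Sunday/Saturday.
September 1 by year: 2282:Fri 2283:Sat✓ 2284:Mon 2285:Tue 2286:Wed 2287:Thu 2288:Sat✓ 2289:Sun✓ 2290:Mon 2291:Tue 2292:Thu 2293:Fri 2294:Sat✓ 2295:Sun✓ 2296:Tue …(25 more)… 2322:Fri 2323:Sat✓ 2324:Mon 2325:Tue 2326:Wed 2327:Thu 2328:Sat✓ 2329:Sun✓ 2330:Mon 2331:Tue 2332:Thu 2333:Fri 2334:Sat✓ 2335:Sun✓ 2336:Tue
Years with five Sundays: 2283, 2288, 2289, 2294, 2295, 2300, 2301, 2306, 2307, 2312, 2317, 2318, 2323, 2328, 2329, 2334, 2335 → 17.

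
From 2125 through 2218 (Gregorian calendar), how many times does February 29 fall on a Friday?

3

Leap years in 2125–2218: 22 of them.
Feb 29 weekday advances by 5 (mod 7) from one leap year to the next four years later (or differs when a century non-leap intervenes).
Leap-day weekdays: 2128:Sun 2132:Fri✓ 2136:Wed 2140:Mon 2144:Sat 2148:Thu 2152:Tue 2156:Sun 2160:Fri✓ 2164:Wed 2168:Mon 2172:Sat 2176:Thu 2180:Tue 2184:Sun 2188:Fri✓ 2192:Wed 2196:Mon 2204:Wed 2208:Mon 2212:Sat 2216:Thu
Friday: 2132, 2160, 2188 → 3.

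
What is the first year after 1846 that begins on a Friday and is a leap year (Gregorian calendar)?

1864

Jan 1 advances by 2 weekdays after a leap year and by 1 after a common year.
1846: Jan 1 is Thursday.
1847: Friday
1848: Saturday (leap)
1849: Monday
1850: Tuesday
1851: Wednesday
1852: Thursday (leap)
1853: Saturday
1854: Sunday
1855: Monday
1856: Tuesday (leap)
1857: Thursday
1858: Friday
1859: Saturday
1860: Sunday (leap)
1861: Tuesday
1862: Wednesday
1863: Thursday
1864: Friday (leap)
1864 begins on a Friday and is a leap year.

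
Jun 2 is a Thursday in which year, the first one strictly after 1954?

From one year to the next, a fixed date's weekday advances by 1, or by 2 when a Feb 29 lies between the two dates.
1954: June 2 is Wednesday.
1955: Thursday (+1)
Jun 2 falls on a Thursday in 1955.

1955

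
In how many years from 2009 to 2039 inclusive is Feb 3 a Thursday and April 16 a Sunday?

Check each year's weekday for Feb 3 and April 16:
  2009: Tue/Thu  2010: Wed/Fri  2011: Thu/Sat  2012: Fri/Mon  2013: Sun/Tue  2014: Mon/Wed  2015: Tue/Thu  2016: Wed/Sat  2017: Fri/Sun  2018: Sat/Mon  2019: Sun/Tue  2020: Mon/Thu  2021: Wed/Fri  2022: Thu/Sat  …(3 more)…  2026: Tue/Thu  2027: Wed/Fri  2028: Thu/Sun ✓  2029: Sat/Mon  2030: Sun/Tue  2031: Mon/Wed  2032: Tue/Fri  2033: Thu/Sat  2034: Fri/Sun  2035: Sat/Mon  2036: Sun/Wed  2037: Tue/Thu  2038: Wed/Fri  2039: Thu/Sat
Both conditions hold in: 2028 — 1.

1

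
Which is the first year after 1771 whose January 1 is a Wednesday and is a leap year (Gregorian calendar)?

1772

Jan 1 advances by 2 weekdays after a leap year and by 1 after a common year.
1771: Jan 1 is Tuesday.
1772: Wednesday (leap)
1772 begins on a Wednesday and is a leap year.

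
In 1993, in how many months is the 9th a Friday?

Check the 9th of each month of 1993: Jan 9: Sat, Feb 9: Tue, Mar 9: Tue, Apr 9: Fri, May 9: Sun, Jun 9: Wed, Jul 9: Fri, Aug 9: Mon, Sep 9: Thu, Oct 9: Sat, Nov 9: Tue, Dec 9: Thu.
Friday occurs in April, July — 2 months.

2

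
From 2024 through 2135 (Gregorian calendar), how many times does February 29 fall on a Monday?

3

Leap years in 2024–2135: 27 of them.
Feb 29 weekday advances by 5 (mod 7) from one leap year to the next four years later (or differs when a century non-leap intervenes).
Leap-day weekdays: 2024:Thu 2028:Tue 2032:Sun 2036:Fri 2040:Wed 2044:Mon✓ 2048:Sat 2052:Thu 2056:Tue 2060:Sun 2064:Fri 2068:Wed 2072:Mon✓ 2076:Sat 2080:Thu 2084:Tue 2088:Sun 2092:Fri 2096:Wed 2104:Fri 2108:Wed 2112:Mon✓ 2116:Sat 2120:Thu 2124:Tue 2128:Sun 2132:Fri
Monday: 2044, 2072, 2112 → 3.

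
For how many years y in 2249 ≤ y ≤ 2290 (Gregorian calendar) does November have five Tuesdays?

12

November has 30 days; it has five Tuesdays when Tuesday falls among the first (month-length − 28) days — i.e. when November 1 is one of Tuesday/Monday.
November 1 by year: 2249:Thu 2250:Fri 2251:Sat 2252:Mon✓ 2253:Tue✓ 2254:Wed 2255:Thu 2256:Sat 2257:Sun 2258:Mon✓ 2259:Tue✓ 2260:Thu 2261:Fri 2262:Sat 2263:Sun …(12 more)… 2276:Wed 2277:Thu 2278:Fri 2279:Sat 2280:Mon✓ 2281:Tue✓ 2282:Wed 2283:Thu 2284:Sat 2285:Sun 2286:Mon✓ 2287:Tue✓ 2288:Thu 2289:Fri 2290:Sat
Years with five Tuesdays: 2252, 2253, 2258, 2259, 2264, 2269, 2270, 2275, 2280, 2281, 2286, 2287 → 12.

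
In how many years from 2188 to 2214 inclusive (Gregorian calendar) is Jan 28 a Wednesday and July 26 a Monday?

0

Check each year's weekday for Jan 28 and July 26:
  2188: Mon/Sat  2189: Wed/Sun  2190: Thu/Mon  2191: Fri/Tue  2192: Sat/Thu  2193: Mon/Fri  2194: Tue/Sat  2195: Wed/Sun  2196: Thu/Tue  2197: Sat/Wed  2198: Sun/Thu  2199: Mon/Fri  2200: Tue/Sat  2201: Wed/Sun  2202: Thu/Mon  2203: Fri/Tue  2204: Sat/Thu  2205: Mon/Fri  2206: Tue/Sat  2207: Wed/Sun  2208: Thu/Tue  2209: Sat/Wed  2210: Sun/Thu  2211: Mon/Fri  2212: Tue/Sun  2213: Thu/Mon  2214: Fri/Tue
Both conditions hold in: no year — 0.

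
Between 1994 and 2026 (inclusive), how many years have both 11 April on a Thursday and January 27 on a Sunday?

3

Check each year's weekday for 11 April and January 27:
  1994: Mon/Thu  1995: Tue/Fri  1996: Thu/Sat  1997: Fri/Mon  1998: Sat/Tue  1999: Sun/Wed  2000: Tue/Thu  2001: Wed/Sat  2002: Thu/Sun ✓  2003: Fri/Mon  2004: Sun/Tue  2005: Mon/Thu  2006: Tue/Fri  2007: Wed/Sat  …(5 more)…  2013: Thu/Sun ✓  2014: Fri/Mon  2015: Sat/Tue  2016: Mon/Wed  2017: Tue/Fri  2018: Wed/Sat  2019: Thu/Sun ✓  2020: Sat/Mon  2021: Sun/Wed  2022: Mon/Thu  2023: Tue/Fri  2024: Thu/Sat  2025: Fri/Mon  2026: Sat/Tue
Both conditions hold in: 2002, 2013, 2019 — 3.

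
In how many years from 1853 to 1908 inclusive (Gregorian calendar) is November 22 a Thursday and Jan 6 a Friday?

2

Check each year's weekday for November 22 and Jan 6:
  1853: Tue/Thu  1854: Wed/Fri  1855: Thu/Sat  1856: Sat/Sun  1857: Sun/Tue  1858: Mon/Wed  1859: Tue/Thu  1860: Thu/Fri ✓  1861: Fri/Sun  1862: Sat/Mon  1863: Sun/Tue  1864: Tue/Wed  1865: Wed/Fri  1866: Thu/Sat  …(28 more)…  1895: Fri/Sun  1896: Sun/Mon  1897: Mon/Wed  1898: Tue/Thu  1899: Wed/Fri  1900: Thu/Sat  1901: Fri/Sun  1902: Sat/Mon  1903: Sun/Tue  1904: Tue/Wed  1905: Wed/Fri  1906: Thu/Sat  1907: Fri/Sun  1908: Sun/Mon
Both conditions hold in: 1860, 1888 — 2.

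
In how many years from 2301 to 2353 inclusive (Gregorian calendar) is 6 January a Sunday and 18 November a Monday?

6

Check each year's weekday for 6 January and 18 November:
  2301: Sun/Mon ✓  2302: Mon/Tue  2303: Tue/Wed  2304: Wed/Fri  2305: Fri/Sat  2306: Sat/Sun  2307: Sun/Mon ✓  2308: Mon/Wed  2309: Wed/Thu  2310: Thu/Fri  2311: Fri/Sat  2312: Sat/Mon  2313: Mon/Tue  2314: Tue/Wed  …(25 more)…  2340: Sat/Mon  2341: Mon/Tue  2342: Tue/Wed  2343: Wed/Thu  2344: Thu/Sat  2345: Sat/Sun  2346: Sun/Mon ✓  2347: Mon/Tue  2348: Tue/Thu  2349: Thu/Fri  2350: Fri/Sat  2351: Sat/Sun  2352: Sun/Tue  2353: Tue/Wed
Both conditions hold in: 2301, 2307, 2318, 2329, 2335, 2346 — 6.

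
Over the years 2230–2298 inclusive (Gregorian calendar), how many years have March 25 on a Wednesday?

Track March 25's weekday year by year (advancing +1, or +2 across a Feb 29):
  2230: Thu  2231: Fri (+1)  2232: Sun (+2)  2233: Mon (+1)  2234: Tue (+1)
  2235: Wed (+1) ✓  2236: Fri (+2)  2237: Sat (+1)  2238: Sun (+1)  2239: Mon (+1)
  2240: Wed (+2) ✓  2241: Thu (+1)  2242: Fri (+1)  2243: Sat (+1)  … (41 more years) …
  2285: Wed (+1) ✓  2286: Thu (+1)  2287: Fri (+1)  2288: Sun (+2)  2289: Mon (+1)
  2290: Tue (+1)  2291: Wed (+1) ✓  2292: Fri (+2)  2293: Sat (+1)  2294: Sun (+1)
  2295: Mon (+1)  2296: Wed (+2) ✓  2297: Thu (+1)  2298: Fri (+1)
Wednesday years: 2235, 2240, 2246, 2257, 2263, 2268, 2274, 2285, 2291, 2296 — 10 in total.

10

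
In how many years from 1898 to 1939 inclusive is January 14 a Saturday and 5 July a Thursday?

1

Check each year's weekday for January 14 and 5 July:
  1898: Fri/Tue  1899: Sat/Wed  1900: Sun/Thu  1901: Mon/Fri  1902: Tue/Sat  1903: Wed/Sun  1904: Thu/Tue  1905: Sat/Wed  1906: Sun/Thu  1907: Mon/Fri  1908: Tue/Sun  1909: Thu/Mon  1910: Fri/Tue  1911: Sat/Wed  …(14 more)…  1926: Thu/Mon  1927: Fri/Tue  1928: Sat/Thu ✓  1929: Mon/Fri  1930: Tue/Sat  1931: Wed/Sun  1932: Thu/Tue  1933: Sat/Wed  1934: Sun/Thu  1935: Mon/Fri  1936: Tue/Sun  1937: Thu/Mon  1938: Fri/Tue  1939: Sat/Wed
Both conditions hold in: 1928 — 1.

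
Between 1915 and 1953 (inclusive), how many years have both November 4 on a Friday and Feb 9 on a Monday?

Check each year's weekday for November 4 and Feb 9:
  1915: Thu/Tue  1916: Sat/Wed  1917: Sun/Fri  1918: Mon/Sat  1919: Tue/Sun  1920: Thu/Mon  1921: Fri/Wed  1922: Sat/Thu  1923: Sun/Fri  1924: Tue/Sat  1925: Wed/Mon  1926: Thu/Tue  1927: Fri/Wed  1928: Sun/Thu  …(11 more)…  1940: Mon/Fri  1941: Tue/Sun  1942: Wed/Mon  1943: Thu/Tue  1944: Sat/Wed  1945: Sun/Fri  1946: Mon/Sat  1947: Tue/Sun  1948: Thu/Mon  1949: Fri/Wed  1950: Sat/Thu  1951: Sun/Fri  1952: Tue/Sat  1953: Wed/Mon
Both conditions hold in: no year — 0.

0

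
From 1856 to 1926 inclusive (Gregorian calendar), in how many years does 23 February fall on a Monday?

10

Track 23 February's weekday year by year (advancing +1, or +2 across a Feb 29):
  1856: Sat  1857: Mon (+2) ✓  1858: Tue (+1)  1859: Wed (+1)  1860: Thu (+1)
  1861: Sat (+2)  1862: Sun (+1)  1863: Mon (+1) ✓  1864: Tue (+1)  1865: Thu (+2)
  1866: Fri (+1)  1867: Sat (+1)  1868: Sun (+1)  1869: Tue (+2)  … (43 more years) …
  1913: Sun (+2)  1914: Mon (+1) ✓  1915: Tue (+1)  1916: Wed (+1)  1917: Fri (+2)
  1918: Sat (+1)  1919: Sun (+1)  1920: Mon (+1) ✓  1921: Wed (+2)  1922: Thu (+1)
  1923: Fri (+1)  1924: Sat (+1)  1925: Mon (+2) ✓  1926: Tue (+1)
Monday years: 1857, 1863, 1874, 1880, 1885, 1891, 1903, 1914, 1920, 1925 — 10 in total.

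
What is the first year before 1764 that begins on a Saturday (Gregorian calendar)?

Jan 1 advances by 2 weekdays after a leap year and by 1 after a common year.
1764: Jan 1 is Sunday (leap).
1763: Saturday
1763 begins on a Saturday

1763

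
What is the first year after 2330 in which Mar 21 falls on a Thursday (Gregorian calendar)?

From one year to the next, a fixed date's weekday advances by 1, or by 2 when a Feb 29 lies between the two dates.
2330: March 21 is Friday.
2331: Saturday (+1)
2332: Monday (+2)
2333: Tuesday (+1)
2334: Wednesday (+1)
2335: Thursday (+1)
Mar 21 falls on a Thursday in 2335.

2335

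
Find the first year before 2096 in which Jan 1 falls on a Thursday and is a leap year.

Jan 1 advances by 2 weekdays after a leap year and by 1 after a common year.
2096: Jan 1 is Sunday (leap).
2095: Saturday
2094: Friday
2093: Thursday
2092: Tuesday (leap)
2091: Monday
2090: Sunday
2089: Saturday
2088: Thursday (leap)
2088 begins on a Thursday and is a leap year.

2088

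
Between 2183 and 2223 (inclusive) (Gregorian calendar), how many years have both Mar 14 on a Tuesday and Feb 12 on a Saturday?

1

Check each year's weekday for Mar 14 and Feb 12:
  2183: Fri/Wed  2184: Sun/Thu  2185: Mon/Sat  2186: Tue/Sun  2187: Wed/Mon  2188: Fri/Tue  2189: Sat/Thu  2190: Sun/Fri  2191: Mon/Sat  2192: Wed/Sun  2193: Thu/Tue  2194: Fri/Wed  2195: Sat/Thu  2196: Mon/Fri  …(13 more)…  2210: Wed/Mon  2211: Thu/Tue  2212: Sat/Wed  2213: Sun/Fri  2214: Mon/Sat  2215: Tue/Sun  2216: Thu/Mon  2217: Fri/Wed  2218: Sat/Thu  2219: Sun/Fri  2220: Tue/Sat ✓  2221: Wed/Mon  2222: Thu/Tue  2223: Fri/Wed
Both conditions hold in: 2220 — 1.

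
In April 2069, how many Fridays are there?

April 2069 has 30 days and begins on Monday.
The first Friday is April 5.
Fridays fall on 5, 12, 19, 26 — that's 4.

4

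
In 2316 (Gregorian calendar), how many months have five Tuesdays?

A month of length L has five Tuesdays iff its first Tuesday is on day ≤ L−28 (so day 1–3 in a 31-day month, 1–2 in a 30-day month, day 1 in a leap February).
Checking each month of 2316: Jan starts Sat (31d); Feb starts Tue (29d) ✓; Mar starts Wed (31d); Apr starts Sat (30d); May starts Mon (31d) ✓; Jun starts Thu (30d); Jul starts Sat (31d); Aug starts Tue (31d) ✓; Sep starts Fri (30d); Oct starts Sun (31d) ✓; Nov starts Wed (30d); Dec starts Fri (31d).
Five-Tuesday months: February, May, August, October → 4.

4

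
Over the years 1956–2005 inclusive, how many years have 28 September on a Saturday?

Track 28 September's weekday year by year (advancing +1, or +2 across a Feb 29):
  1956: Fri  1957: Sat (+1) ✓  1958: Sun (+1)  1959: Mon (+1)  1960: Wed (+2)
  1961: Thu (+1)  1962: Fri (+1)  1963: Sat (+1) ✓  1964: Mon (+2)  1965: Tue (+1)
  1966: Wed (+1)  1967: Thu (+1)  1968: Sat (+2) ✓  1969: Sun (+1)  … (22 more years) …
  1992: Mon (+2)  1993: Tue (+1)  1994: Wed (+1)  1995: Thu (+1)  1996: Sat (+2) ✓
  1997: Sun (+1)  1998: Mon (+1)  1999: Tue (+1)  2000: Thu (+2)  2001: Fri (+1)
  2002: Sat (+1) ✓  2003: Sun (+1)  2004: Tue (+2)  2005: Wed (+1)
Saturday years: 1957, 1963, 1968, 1974, 1985, 1991, 1996, 2002 — 8 in total.

8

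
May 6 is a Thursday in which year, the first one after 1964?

From one year to the next, a fixed date's weekday advances by 1, or by 2 when a Feb 29 lies between the two dates.
1964: May 6 is Wednesday.
1965: Thursday (+1)
May 6 falls on a Thursday in 1965.

1965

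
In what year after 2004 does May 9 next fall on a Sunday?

From one year to the next, a fixed date's weekday advances by 1, or by 2 when a Feb 29 lies between the two dates.
2004: May 9 is Sunday.
2005: Monday (+1)
2006: Tuesday (+1)
2007: Wednesday (+1)
2008: Friday (+2)
2009: Saturday (+1)
2010: Sunday (+1)
May 9 falls on a Sunday in 2010.

2010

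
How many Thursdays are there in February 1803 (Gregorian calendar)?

February 1803 has 28 days and begins on Tuesday.
The first Thursday is February 3.
Thursdays fall on 3, 10, 17, 24 — that's 4.

4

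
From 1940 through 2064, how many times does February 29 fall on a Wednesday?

4

Leap years in 1940–2064: 32 of them.
Feb 29 weekday advances by 5 (mod 7) from one leap year to the next four years later (or differs when a century non-leap intervenes).
Leap-day weekdays: 1940:Thu 1944:Tue 1948:Sun 1952:Fri 1956:Wed✓ 1960:Mon 1964:Sat 1968:Thu 1972:Tue 1976:Sun 1980:Fri 1984:Wed✓ 1988:Mon …(6 more)… 2016:Mon 2020:Sat 2024:Thu 2028:Tue 2032:Sun 2036:Fri 2040:Wed✓ 2044:Mon 2048:Sat 2052:Thu 2056:Tue 2060:Sun 2064:Fri
Wednesday: 1956, 1984, 2012, 2040 → 4.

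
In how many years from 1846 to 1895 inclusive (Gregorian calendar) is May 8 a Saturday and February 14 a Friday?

0

Check each year's weekday for May 8 and February 14:
  1846: Fri/Sat  1847: Sat/Sun  1848: Mon/Mon  1849: Tue/Wed  1850: Wed/Thu  1851: Thu/Fri  1852: Sat/Sat  1853: Sun/Mon  1854: Mon/Tue  1855: Tue/Wed  1856: Thu/Thu  1857: Fri/Sat  1858: Sat/Sun  1859: Sun/Mon  …(22 more)…  1882: Mon/Tue  1883: Tue/Wed  1884: Thu/Thu  1885: Fri/Sat  1886: Sat/Sun  1887: Sun/Mon  1888: Tue/Tue  1889: Wed/Thu  1890: Thu/Fri  1891: Fri/Sat  1892: Sun/Sun  1893: Mon/Tue  1894: Tue/Wed  1895: Wed/Thu
Both conditions hold in: no year — 0.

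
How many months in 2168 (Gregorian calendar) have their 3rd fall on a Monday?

1

Check the 3rd of each month of 2168: Jan 3: Sun, Feb 3: Wed, Mar 3: Thu, Apr 3: Sun, May 3: Tue, Jun 3: Fri, Jul 3: Sun, Aug 3: Wed, Sep 3: Sat, Oct 3: Mon, Nov 3: Thu, Dec 3: Sat.
Monday occurs in October — 1 month.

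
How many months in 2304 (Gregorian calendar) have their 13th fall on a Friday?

1

Check the 13th of each month of 2304: Jan 13: Wed, Feb 13: Sat, Mar 13: Sun, Apr 13: Wed, May 13: Fri, Jun 13: Mon, Jul 13: Wed, Aug 13: Sat, Sep 13: Tue, Oct 13: Thu, Nov 13: Sun, Dec 13: Tue.
Friday occurs in May — 1 month.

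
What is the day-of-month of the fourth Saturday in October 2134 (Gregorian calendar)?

October 1, 2134 is a Friday, so the first Saturday is the 2nd.
The fourth Saturday is 2 + 21 = 23.

23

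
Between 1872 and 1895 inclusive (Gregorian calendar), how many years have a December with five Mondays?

December has 31 days; it has five Mondays when Monday falls among the first (month-length − 28) days — i.e. when December 1 is one of Monday/Sunday/Saturday.
December 1 by year: 1872:Sun✓ 1873:Mon✓ 1874:Tue 1875:Wed 1876:Fri 1877:Sat✓ 1878:Sun✓ 1879:Mon✓ 1880:Wed 1881:Thu 1882:Fri 1883:Sat✓ 1884:Mon✓ 1885:Tue 1886:Wed 1887:Thu 1888:Sat✓ 1889:Sun✓ 1890:Mon✓ 1891:Tue 1892:Thu 1893:Fri 1894:Sat✓ 1895:Sun✓
Years with five Mondays: 1872, 1873, 1877, 1878, 1879, 1883, 1884, 1888, 1889, 1890, 1894, 1895 → 12.

12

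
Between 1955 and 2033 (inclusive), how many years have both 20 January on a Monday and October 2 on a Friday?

3

Check each year's weekday for 20 January and October 2:
  1955: Thu/Sun  1956: Fri/Tue  1957: Sun/Wed  1958: Mon/Thu  1959: Tue/Fri  1960: Wed/Sun  1961: Fri/Mon  1962: Sat/Tue  1963: Sun/Wed  1964: Mon/Fri ✓  1965: Wed/Sat  1966: Thu/Sun  1967: Fri/Mon  1968: Sat/Wed  …(51 more)…  2020: Mon/Fri ✓  2021: Wed/Sat  2022: Thu/Sun  2023: Fri/Mon  2024: Sat/Wed  2025: Mon/Thu  2026: Tue/Fri  2027: Wed/Sat  2028: Thu/Mon  2029: Sat/Tue  2030: Sun/Wed  2031: Mon/Thu  2032: Tue/Sat  2033: Thu/Sun
Both conditions hold in: 1964, 1992, 2020 — 3.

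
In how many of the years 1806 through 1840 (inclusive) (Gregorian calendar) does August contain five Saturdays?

August has 31 days; it has five Saturdays when Saturday falls among the first (month-length − 28) days — i.e. when August 1 is one of Saturday/Friday/Thursday.
August 1 by year: 1806:Fri✓ 1807:Sat✓ 1808:Mon 1809:Tue 1810:Wed 1811:Thu✓ 1812:Sat✓ 1813:Sun 1814:Mon 1815:Tue 1816:Thu✓ 1817:Fri✓ 1818:Sat✓ 1819:Sun 1820:Tue …(5 more)… 1826:Tue 1827:Wed 1828:Fri✓ 1829:Sat✓ 1830:Sun 1831:Mon 1832:Wed 1833:Thu✓ 1834:Fri✓ 1835:Sat✓ 1836:Mon 1837:Tue 1838:Wed 1839:Thu✓ 1840:Sat✓
Years with five Saturdays: 1806, 1807, 1811, 1812, 1816, 1817, 1818, 1822, 1823, 1828, 1829, 1833, 1834, 1835, 1839, 1840 → 16.

16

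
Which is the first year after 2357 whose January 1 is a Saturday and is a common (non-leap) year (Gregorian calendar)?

Jan 1 advances by 2 weekdays after a leap year and by 1 after a common year.
2357: Jan 1 is Tuesday.
2358: Wednesday
2359: Thursday
2360: Friday (leap)
2361: Sunday
2362: Monday
2363: Tuesday
2364: Wednesday (leap)
2365: Friday
2366: Saturday
2366 begins on a Saturday and is a common year.

2366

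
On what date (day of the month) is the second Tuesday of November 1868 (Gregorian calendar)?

November 1, 1868 is a Sunday, so the first Tuesday is the 3rd.
The second Tuesday is 3 + 7 = 10.

10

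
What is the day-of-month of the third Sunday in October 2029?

21

October 1, 2029 is a Monday, so the first Sunday is the 7th.
The third Sunday is 7 + 14 = 21.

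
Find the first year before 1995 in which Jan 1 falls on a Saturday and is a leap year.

Jan 1 advances by 2 weekdays after a leap year and by 1 after a common year.
1995: Jan 1 is Sunday.
1994: Saturday
1993: Friday
1992: Wednesday (leap)
1991: Tuesday
1990: Monday
1989: Sunday
1988: Friday (leap)
1987: Thursday
1986: Wednesday
1985: Tuesday
1984: Sunday (leap)
1983: Saturday
1982: Friday
1981: Thursday
1980: Tuesday (leap)
1979: Monday
1978: Sunday
1977: Saturday
1976: Thursday (leap)
1975: Wednesday
1974: Tuesday
1973: Monday
1972: Saturday (leap)
1972 begins on a Saturday and is a leap year.

1972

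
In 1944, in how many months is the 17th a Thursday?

2

Check the 17th of each month of 1944: Jan 17: Mon, Feb 17: Thu, Mar 17: Fri, Apr 17: Mon, May 17: Wed, Jun 17: Sat, Jul 17: Mon, Aug 17: Thu, Sep 17: Sun, Oct 17: Tue, Nov 17: Fri, Dec 17: Sun.
Thursday occurs in February, August — 2 months.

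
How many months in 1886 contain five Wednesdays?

A month of length L has five Wednesdays iff its first Wednesday is on day ≤ L−28 (so day 1–3 in a 31-day month, 1–2 in a 30-day month, day 1 in a leap February).
Checking each month of 1886: Jan starts Fri (31d); Feb starts Mon (28d); Mar starts Mon (31d) ✓; Apr starts Thu (30d); May starts Sat (31d); Jun starts Tue (30d) ✓; Jul starts Thu (31d); Aug starts Sun (31d); Sep starts Wed (30d) ✓; Oct starts Fri (31d); Nov starts Mon (30d); Dec starts Wed (31d) ✓.
Five-Wednesday months: March, June, September, December → 4.

4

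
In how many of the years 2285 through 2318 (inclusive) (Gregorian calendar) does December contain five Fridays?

December has 31 days; it has five Fridays when Friday falls among the first (month-length − 28) days — i.e. when December 1 is one of Friday/Thursday/Wednesday.
December 1 by year: 2285:Tue 2286:Wed✓ 2287:Thu✓ 2288:Sat 2289:Sun 2290:Mon 2291:Tue 2292:Thu✓ 2293:Fri✓ 2294:Sat 2295:Sun 2296:Tue 2297:Wed✓ 2298:Thu✓ 2299:Fri✓ …(4 more)… 2304:Thu✓ 2305:Fri✓ 2306:Sat 2307:Sun 2308:Tue 2309:Wed✓ 2310:Thu✓ 2311:Fri✓ 2312:Sun 2313:Mon 2314:Tue 2315:Wed✓ 2316:Fri✓ 2317:Sat 2318:Sun
Years with five Fridays: 2286, 2287, 2292, 2293, 2297, 2298, 2299, 2304, 2305, 2309, 2310, 2311, 2315, 2316 → 14.

14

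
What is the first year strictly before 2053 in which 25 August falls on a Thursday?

From one year to the next, a fixed date's weekday advances by 1, or by 2 when a Feb 29 lies between the two dates.
2053: August 25 is Monday.
2052: Sunday (−1)
2051: Friday (−2)
2050: Thursday (−1)
25 August falls on a Thursday in 2050.

2050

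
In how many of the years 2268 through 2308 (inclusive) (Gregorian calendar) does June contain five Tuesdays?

June has 30 days; it has five Tuesdays when Tuesday falls among the first (month-length − 28) days — i.e. when June 1 is one of Tuesday/Monday.
June 1 by year: 2268:Mon✓ 2269:Tue✓ 2270:Wed 2271:Thu 2272:Sat 2273:Sun 2274:Mon✓ 2275:Tue✓ 2276:Thu 2277:Fri 2278:Sat 2279:Sun 2280:Tue✓ 2281:Wed 2282:Thu …(11 more)… 2294:Fri 2295:Sat 2296:Mon✓ 2297:Tue✓ 2298:Wed 2299:Thu 2300:Fri 2301:Sat 2302:Sun 2303:Mon✓ 2304:Wed 2305:Thu 2306:Fri 2307:Sat 2308:Mon✓
Years with five Tuesdays: 2268, 2269, 2274, 2275, 2280, 2285, 2286, 2291, 2296, 2297, 2303, 2308 → 12.

12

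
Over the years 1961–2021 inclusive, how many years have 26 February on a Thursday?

Track 26 February's weekday year by year (advancing +1, or +2 across a Feb 29):
  1961: Sun  1962: Mon (+1)  1963: Tue (+1)  1964: Wed (+1)  1965: Fri (+2)
  1966: Sat (+1)  1967: Sun (+1)  1968: Mon (+1)  1969: Wed (+2)  1970: Thu (+1) ✓
  1971: Fri (+1)  1972: Sat (+1)  1973: Mon (+2)  1974: Tue (+1)  … (33 more years) …
  2008: Tue (+1)  2009: Thu (+2) ✓  2010: Fri (+1)  2011: Sat (+1)  2012: Sun (+1)
  2013: Tue (+2)  2014: Wed (+1)  2015: Thu (+1) ✓  2016: Fri (+1)  2017: Sun (+2)
  2018: Mon (+1)  2019: Tue (+1)  2020: Wed (+1)  2021: Fri (+2)
Thursday years: 1970, 1976, 1981, 1987, 1998, 2004, 2009, 2015 — 8 in total.

8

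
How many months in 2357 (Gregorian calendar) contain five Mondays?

A month of length L has five Mondays iff its first Monday is on day ≤ L−28 (so day 1–3 in a 31-day month, 1–2 in a 30-day month, day 1 in a leap February).
Checking each month of 2357: Jan starts Tue (31d); Feb starts Fri (28d); Mar starts Fri (31d); Apr starts Mon (30d) ✓; May starts Wed (31d); Jun starts Sat (30d); Jul starts Mon (31d) ✓; Aug starts Thu (31d); Sep starts Sun (30d) ✓; Oct starts Tue (31d); Nov starts Fri (30d); Dec starts Sun (31d) ✓.
Five-Monday months: April, July, September, December → 4.

4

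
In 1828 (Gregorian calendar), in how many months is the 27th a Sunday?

Check the 27th of each month of 1828: Jan 27: Sun, Feb 27: Wed, Mar 27: Thu, Apr 27: Sun, May 27: Tue, Jun 27: Fri, Jul 27: Sun, Aug 27: Wed, Sep 27: Sat, Oct 27: Mon, Nov 27: Thu, Dec 27: Sat.
Sunday occurs in January, April, July — 3 months.

3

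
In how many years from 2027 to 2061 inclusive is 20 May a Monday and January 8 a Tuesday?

4

Check each year's weekday for 20 May and January 8:
  2027: Thu/Fri  2028: Sat/Sat  2029: Sun/Mon  2030: Mon/Tue ✓  2031: Tue/Wed  2032: Thu/Thu  2033: Fri/Sat  2034: Sat/Sun  2035: Sun/Mon  2036: Tue/Tue  2037: Wed/Thu  2038: Thu/Fri  2039: Fri/Sat  2040: Sun/Sun  …(7 more)…  2048: Wed/Wed  2049: Thu/Fri  2050: Fri/Sat  2051: Sat/Sun  2052: Mon/Mon  2053: Tue/Wed  2054: Wed/Thu  2055: Thu/Fri  2056: Sat/Sat  2057: Sun/Mon  2058: Mon/Tue ✓  2059: Tue/Wed  2060: Thu/Thu  2061: Fri/Sat
Both conditions hold in: 2030, 2041, 2047, 2058 — 4.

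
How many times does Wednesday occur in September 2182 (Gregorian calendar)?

September 2182 has 30 days and begins on Sunday.
The first Wednesday is September 4.
Wednesdays fall on 4, 11, 18, 25 — that's 4.

4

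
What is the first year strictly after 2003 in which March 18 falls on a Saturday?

2006

From one year to the next, a fixed date's weekday advances by 1, or by 2 when a Feb 29 lies between the two dates.
2003: March 18 is Tuesday.
2004: Thursday (+2)
2005: Friday (+1)
2006: Saturday (+1)
March 18 falls on a Saturday in 2006.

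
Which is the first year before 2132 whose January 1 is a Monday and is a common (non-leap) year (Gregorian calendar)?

2131

Jan 1 advances by 2 weekdays after a leap year and by 1 after a common year.
2132: Jan 1 is Tuesday (leap).
2131: Monday
2131 begins on a Monday and is a common year.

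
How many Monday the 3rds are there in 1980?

Check the 3rd of each month of 1980: Jan 3: Thu, Feb 3: Sun, Mar 3: Mon, Apr 3: Thu, May 3: Sat, Jun 3: Tue, Jul 3: Thu, Aug 3: Sun, Sep 3: Wed, Oct 3: Fri, Nov 3: Mon, Dec 3: Wed.
Monday occurs in March, November — 2 months.

2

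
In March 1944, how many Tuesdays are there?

4

March 1944 has 31 days and begins on Wednesday.
The first Tuesday is March 7.
Tuesdays fall on 7, 14, 21, 28 — that's 4.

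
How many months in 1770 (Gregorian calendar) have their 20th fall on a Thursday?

Check the 20th of each month of 1770: Jan 20: Sat, Feb 20: Tue, Mar 20: Tue, Apr 20: Fri, May 20: Sun, Jun 20: Wed, Jul 20: Fri, Aug 20: Mon, Sep 20: Thu, Oct 20: Sat, Nov 20: Tue, Dec 20: Thu.
Thursday occurs in September, December — 2 months.

2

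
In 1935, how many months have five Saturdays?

4

A month of length L has five Saturdays iff its first Saturday is on day ≤ L−28 (so day 1–3 in a 31-day month, 1–2 in a 30-day month, day 1 in a leap February).
Checking each month of 1935: Jan starts Tue (31d); Feb starts Fri (28d); Mar starts Fri (31d) ✓; Apr starts Mon (30d); May starts Wed (31d); Jun starts Sat (30d) ✓; Jul starts Mon (31d); Aug starts Thu (31d) ✓; Sep starts Sun (30d); Oct starts Tue (31d); Nov starts Fri (30d) ✓; Dec starts Sun (31d).
Five-Saturday months: March, June, August, November → 4.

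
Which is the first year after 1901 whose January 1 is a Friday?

1904

Jan 1 advances by 2 weekdays after a leap year and by 1 after a common year.
1901: Jan 1 is Tuesday.
1902: Wednesday
1903: Thursday
1904: Friday (leap)
1904 begins on a Friday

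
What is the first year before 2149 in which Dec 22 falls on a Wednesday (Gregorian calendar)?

From one year to the next, a fixed date's weekday advances by 1, or by 2 when a Feb 29 lies between the two dates.
2149: December 22 is Monday.
2148: Sunday (−1)
2147: Friday (−2)
2146: Thursday (−1)
2145: Wednesday (−1)
Dec 22 falls on a Wednesday in 2145.

2145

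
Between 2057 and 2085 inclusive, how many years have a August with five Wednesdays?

13

August has 31 days; it has five Wednesdays when Wednesday falls among the first (month-length − 28) days — i.e. when August 1 is one of Wednesday/Tuesday/Monday.
August 1 by year: 2057:Wed✓ 2058:Thu 2059:Fri 2060:Sun 2061:Mon✓ 2062:Tue✓ 2063:Wed✓ 2064:Fri 2065:Sat 2066:Sun 2067:Mon✓ 2068:Wed✓ 2069:Thu 2070:Fri 2071:Sat 2072:Mon✓ 2073:Tue✓ 2074:Wed✓ 2075:Thu 2076:Sat 2077:Sun 2078:Mon✓ 2079:Tue✓ 2080:Thu 2081:Fri 2082:Sat 2083:Sun 2084:Tue✓ 2085:Wed✓
Years with five Wednesdays: 2057, 2061, 2062, 2063, 2067, 2068, 2072, 2073, 2074, 2078, 2079, 2084, 2085 → 13.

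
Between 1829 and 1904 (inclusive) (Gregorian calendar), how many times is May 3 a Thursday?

Track May 3's weekday year by year (advancing +1, or +2 across a Feb 29):
  1829: Sun  1830: Mon (+1)  1831: Tue (+1)  1832: Thu (+2) ✓  1833: Fri (+1)
  1834: Sat (+1)  1835: Sun (+1)  1836: Tue (+2)  1837: Wed (+1)  1838: Thu (+1) ✓
  1839: Fri (+1)  1840: Sun (+2)  1841: Mon (+1)  1842: Tue (+1)  … (48 more years) …
  1891: Sun (+1)  1892: Tue (+2)  1893: Wed (+1)  1894: Thu (+1) ✓  1895: Fri (+1)
  1896: Sun (+2)  1897: Mon (+1)  1898: Tue (+1)  1899: Wed (+1)  1900: Thu (+1) ✓
  1901: Fri (+1)  1902: Sat (+1)  1903: Sun (+1)  1904: Tue (+2)
Thursday years: 1832, 1838, 1849, 1855, 1860, 1866, 1877, 1883, 1888, 1894, 1900 — 11 in total.

11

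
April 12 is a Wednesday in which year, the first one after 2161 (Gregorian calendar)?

From one year to the next, a fixed date's weekday advances by 1, or by 2 when a Feb 29 lies between the two dates.
2161: April 12 is Sunday.
2162: Monday (+1)
2163: Tuesday (+1)
2164: Thursday (+2)
2165: Friday (+1)
2166: Saturday (+1)
2167: Sunday (+1)
2168: Tuesday (+2)
2169: Wednesday (+1)
April 12 falls on a Wednesday in 2169.

2169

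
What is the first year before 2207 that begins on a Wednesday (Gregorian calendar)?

Jan 1 advances by 2 weekdays after a leap year and by 1 after a common year.
2207: Jan 1 is Thursday.
2206: Wednesday
2206 begins on a Wednesday

2206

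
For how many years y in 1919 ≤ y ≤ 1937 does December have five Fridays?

8

December has 31 days; it has five Fridays when Friday falls among the first (month-length − 28) days — i.e. when December 1 is one of Friday/Thursday/Wednesday.
December 1 by year: 1919:Mon 1920:Wed✓ 1921:Thu✓ 1922:Fri✓ 1923:Sat 1924:Mon 1925:Tue 1926:Wed✓ 1927:Thu✓ 1928:Sat 1929:Sun 1930:Mon 1931:Tue 1932:Thu✓ 1933:Fri✓ 1934:Sat 1935:Sun 1936:Tue 1937:Wed✓
Years with five Fridays: 1920, 1921, 1922, 1926, 1927, 1932, 1933, 1937 → 8.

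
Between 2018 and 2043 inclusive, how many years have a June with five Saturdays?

8

June has 30 days; it has five Saturdays when Saturday falls among the first (month-length − 28) days — i.e. when June 1 is one of Saturday/Friday.
June 1 by year: 2018:Fri✓ 2019:Sat✓ 2020:Mon 2021:Tue 2022:Wed 2023:Thu 2024:Sat✓ 2025:Sun 2026:Mon 2027:Tue 2028:Thu 2029:Fri✓ 2030:Sat✓ 2031:Sun 2032:Tue 2033:Wed 2034:Thu 2035:Fri✓ 2036:Sun 2037:Mon 2038:Tue 2039:Wed 2040:Fri✓ 2041:Sat✓ 2042:Sun 2043:Mon
Years with five Saturdays: 2018, 2019, 2024, 2029, 2030, 2035, 2040, 2041 → 8.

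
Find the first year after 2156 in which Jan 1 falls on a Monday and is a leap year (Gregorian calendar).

Jan 1 advances by 2 weekdays after a leap year and by 1 after a common year.
2156: Jan 1 is Thursday (leap).
2157: Saturday
2158: Sunday
2159: Monday
2160: Tuesday (leap)
2161: Thursday
2162: Friday
2163: Saturday
2164: Sunday (leap)
2165: Tuesday
2166: Wednesday
2167: Thursday
2168: Friday (leap)
2169: Sunday
2170: Monday
2171: Tuesday
2172: Wednesday (leap)
2173: Friday
2174: Saturday
2175: Sunday
2176: Monday (leap)
2176 begins on a Monday and is a leap year.

2176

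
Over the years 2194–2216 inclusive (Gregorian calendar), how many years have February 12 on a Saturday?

Track February 12's weekday year by year (advancing +1, or +2 across a Feb 29):
  2194: Wed  2195: Thu (+1)  2196: Fri (+1)  2197: Sun (+2)  2198: Mon (+1)
  2199: Tue (+1)  2200: Wed (+1)  2201: Thu (+1)  2202: Fri (+1)  2203: Sat (+1) ✓
  2204: Sun (+1)  2205: Tue (+2)  2206: Wed (+1)  2207: Thu (+1)  2208: Fri (+1)
  2209: Sun (+2)  2210: Mon (+1)  2211: Tue (+1)  2212: Wed (+1)  2213: Fri (+2)
  2214: Sat (+1) ✓  2215: Sun (+1)  2216: Mon (+1)
Saturday years: 2203, 2214 — 2 in total.

2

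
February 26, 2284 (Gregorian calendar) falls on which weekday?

Tuesday

January 1, 2284 is a Tuesday.
February 26 is day 57 of the year, i.e. 56 days after Jan 1.
56 mod 7 = 0, so advance 0 weekdays from Tuesday: Tuesday.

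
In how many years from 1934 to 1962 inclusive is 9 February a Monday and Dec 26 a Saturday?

Check each year's weekday for 9 February and Dec 26:
  1934: Fri/Wed  1935: Sat/Thu  1936: Sun/Sat  1937: Tue/Sun  1938: Wed/Mon  1939: Thu/Tue  1940: Fri/Thu  1941: Sun/Fri  1942: Mon/Sat ✓  1943: Tue/Sun  1944: Wed/Tue  1945: Fri/Wed  1946: Sat/Thu  1947: Sun/Fri  1948: Mon/Sun  1949: Wed/Mon  1950: Thu/Tue  1951: Fri/Wed  1952: Sat/Fri  1953: Mon/Sat ✓  1954: Tue/Sun  1955: Wed/Mon  1956: Thu/Wed  1957: Sat/Thu  1958: Sun/Fri  1959: Mon/Sat ✓  1960: Tue/Mon  1961: Thu/Tue  1962: Fri/Wed
Both conditions hold in: 1942, 1953, 1959 — 3.

3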